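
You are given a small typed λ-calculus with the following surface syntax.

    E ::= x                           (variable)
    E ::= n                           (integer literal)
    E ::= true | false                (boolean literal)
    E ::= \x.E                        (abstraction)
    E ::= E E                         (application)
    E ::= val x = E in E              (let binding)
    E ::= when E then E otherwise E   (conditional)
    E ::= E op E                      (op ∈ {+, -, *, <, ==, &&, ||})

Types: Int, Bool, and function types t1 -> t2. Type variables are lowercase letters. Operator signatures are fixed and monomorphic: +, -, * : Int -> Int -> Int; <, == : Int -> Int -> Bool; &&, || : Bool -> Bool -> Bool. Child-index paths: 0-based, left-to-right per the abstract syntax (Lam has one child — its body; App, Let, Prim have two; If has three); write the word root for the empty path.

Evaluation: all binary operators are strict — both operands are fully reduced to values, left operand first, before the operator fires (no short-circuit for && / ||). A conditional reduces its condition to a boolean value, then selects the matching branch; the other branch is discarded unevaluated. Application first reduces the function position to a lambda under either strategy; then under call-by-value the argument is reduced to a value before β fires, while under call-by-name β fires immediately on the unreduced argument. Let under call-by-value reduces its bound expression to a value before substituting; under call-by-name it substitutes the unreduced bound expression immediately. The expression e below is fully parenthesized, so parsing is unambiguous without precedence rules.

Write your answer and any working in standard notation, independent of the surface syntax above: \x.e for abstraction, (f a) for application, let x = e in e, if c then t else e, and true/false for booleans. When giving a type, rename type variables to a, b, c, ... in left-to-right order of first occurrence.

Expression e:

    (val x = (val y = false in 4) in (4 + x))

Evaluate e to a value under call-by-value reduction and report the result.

Working:
step 0: (let x = (let y = false in 4) in (4 + x))
step 1: [let@0] (let x = 4 in (4 + x))
step 2: [let@root] (4 + 4)
step 3: [delta@root] 8

Answer: 8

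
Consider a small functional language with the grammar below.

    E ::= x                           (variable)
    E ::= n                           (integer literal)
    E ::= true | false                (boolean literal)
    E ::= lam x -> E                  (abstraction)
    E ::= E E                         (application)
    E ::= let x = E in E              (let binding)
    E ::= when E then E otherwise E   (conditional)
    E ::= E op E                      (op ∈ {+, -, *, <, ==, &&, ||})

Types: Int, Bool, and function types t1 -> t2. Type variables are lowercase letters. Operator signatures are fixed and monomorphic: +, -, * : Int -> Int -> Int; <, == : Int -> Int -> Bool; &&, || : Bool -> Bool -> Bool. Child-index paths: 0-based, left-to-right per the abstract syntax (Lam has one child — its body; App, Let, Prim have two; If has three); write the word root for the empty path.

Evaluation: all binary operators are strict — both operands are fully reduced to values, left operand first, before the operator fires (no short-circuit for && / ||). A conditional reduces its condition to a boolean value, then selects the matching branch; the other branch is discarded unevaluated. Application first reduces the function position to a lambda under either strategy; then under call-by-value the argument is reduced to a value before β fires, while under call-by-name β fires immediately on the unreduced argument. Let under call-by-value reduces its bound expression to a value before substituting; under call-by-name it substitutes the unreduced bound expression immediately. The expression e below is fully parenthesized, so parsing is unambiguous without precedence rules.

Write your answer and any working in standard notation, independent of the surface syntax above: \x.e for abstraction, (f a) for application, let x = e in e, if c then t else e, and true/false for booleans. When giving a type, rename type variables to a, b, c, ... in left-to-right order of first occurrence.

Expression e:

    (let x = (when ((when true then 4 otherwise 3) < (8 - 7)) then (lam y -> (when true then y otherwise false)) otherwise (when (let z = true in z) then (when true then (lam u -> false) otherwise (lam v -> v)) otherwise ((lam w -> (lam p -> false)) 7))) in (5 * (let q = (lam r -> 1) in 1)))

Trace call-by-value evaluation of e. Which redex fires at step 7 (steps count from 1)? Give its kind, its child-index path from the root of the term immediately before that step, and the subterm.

Trace:
step 0: (let x = (if ((if true then 4 else 3) < (8 - 7)) then (\y.(if true then y else false)) else (if (let z = true in z) then (if true then (\u.false) else (\v.v)) else ((\w.(\p.false)) 7))) in (5 * (let q = (\r.1) in 1)))
step 1: [if@0.0.0] (let x = (if (4 < (8 - 7)) then (\y.(if true then y else false)) else (if (let z = true in z) then (if true then (\u.false) else (\v.v)) else ((\w.(\p.false)) 7))) in (5 * (let q = (\r.1) in 1)))
step 2: [delta@0.0.1] (let x = (if (4 < 1) then (\y.(if true then y else false)) else (if (let z = true in z) then (if true then (\u.false) else (\v.v)) else ((\w.(\p.false)) 7))) in (5 * (let q = (\r.1) in 1)))
step 3: [delta@0.0] (let x = (if false then (\y.(if true then y else false)) else (if (let z = true in z) then (if true then (\u.false) else (\v.v)) else ((\w.(\p.false)) 7))) in (5 * (let q = (\r.1) in 1)))
step 4: [if@0] (let x = (if (let z = true in z) then (if true then (\u.false) else (\v.v)) else ((\w.(\p.false)) 7)) in (5 * (let q = (\r.1) in 1)))
step 5: [let@0.0] (let x = (if true then (if true then (\u.false) else (\v.v)) else ((\w.(\p.false)) 7)) in (5 * (let q = (\r.1) in 1)))
step 6: [if@0] (let x = (if true then (\u.false) else (\v.v)) in (5 * (let q = (\r.1) in 1)))
step 7: [if@0] (let x = (\u.false) in (5 * (let q = (\r.1) in 1)))

Answer: if at 0 : (if true then (\u.false) else (\v.v))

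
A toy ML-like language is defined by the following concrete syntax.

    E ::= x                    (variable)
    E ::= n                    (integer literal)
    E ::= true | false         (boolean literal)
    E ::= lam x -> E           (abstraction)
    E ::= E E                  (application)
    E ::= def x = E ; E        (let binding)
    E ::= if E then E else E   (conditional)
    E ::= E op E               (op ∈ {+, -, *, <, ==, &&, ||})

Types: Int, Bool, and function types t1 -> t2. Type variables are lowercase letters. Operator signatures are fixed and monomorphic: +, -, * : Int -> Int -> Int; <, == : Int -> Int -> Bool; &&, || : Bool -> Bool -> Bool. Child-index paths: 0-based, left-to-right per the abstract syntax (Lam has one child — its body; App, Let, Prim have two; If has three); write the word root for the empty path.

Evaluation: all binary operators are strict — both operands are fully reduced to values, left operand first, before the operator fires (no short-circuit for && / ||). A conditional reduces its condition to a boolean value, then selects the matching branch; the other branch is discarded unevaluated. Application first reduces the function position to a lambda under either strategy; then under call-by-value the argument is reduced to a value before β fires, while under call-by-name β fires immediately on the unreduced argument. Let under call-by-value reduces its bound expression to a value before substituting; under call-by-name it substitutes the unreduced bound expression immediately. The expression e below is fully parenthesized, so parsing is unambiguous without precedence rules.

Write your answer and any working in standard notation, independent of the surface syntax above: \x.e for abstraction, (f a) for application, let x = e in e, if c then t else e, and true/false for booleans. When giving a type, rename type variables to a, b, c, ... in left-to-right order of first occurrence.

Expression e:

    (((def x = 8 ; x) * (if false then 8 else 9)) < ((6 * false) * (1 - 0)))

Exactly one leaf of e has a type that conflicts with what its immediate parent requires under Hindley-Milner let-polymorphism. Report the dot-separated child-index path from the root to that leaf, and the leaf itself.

Answer: 1.0.1 : false

Derivation:
let x : Int
x : Int
  unify Int ~ Int
  unify Bool ~ Bool
  unify Int ~ Int
  unify Int ~ Int
  unify Int ~ Int
  unify Int ~ Int
  unify Bool ~ Int
  FAIL: mismatch Bool ~ Int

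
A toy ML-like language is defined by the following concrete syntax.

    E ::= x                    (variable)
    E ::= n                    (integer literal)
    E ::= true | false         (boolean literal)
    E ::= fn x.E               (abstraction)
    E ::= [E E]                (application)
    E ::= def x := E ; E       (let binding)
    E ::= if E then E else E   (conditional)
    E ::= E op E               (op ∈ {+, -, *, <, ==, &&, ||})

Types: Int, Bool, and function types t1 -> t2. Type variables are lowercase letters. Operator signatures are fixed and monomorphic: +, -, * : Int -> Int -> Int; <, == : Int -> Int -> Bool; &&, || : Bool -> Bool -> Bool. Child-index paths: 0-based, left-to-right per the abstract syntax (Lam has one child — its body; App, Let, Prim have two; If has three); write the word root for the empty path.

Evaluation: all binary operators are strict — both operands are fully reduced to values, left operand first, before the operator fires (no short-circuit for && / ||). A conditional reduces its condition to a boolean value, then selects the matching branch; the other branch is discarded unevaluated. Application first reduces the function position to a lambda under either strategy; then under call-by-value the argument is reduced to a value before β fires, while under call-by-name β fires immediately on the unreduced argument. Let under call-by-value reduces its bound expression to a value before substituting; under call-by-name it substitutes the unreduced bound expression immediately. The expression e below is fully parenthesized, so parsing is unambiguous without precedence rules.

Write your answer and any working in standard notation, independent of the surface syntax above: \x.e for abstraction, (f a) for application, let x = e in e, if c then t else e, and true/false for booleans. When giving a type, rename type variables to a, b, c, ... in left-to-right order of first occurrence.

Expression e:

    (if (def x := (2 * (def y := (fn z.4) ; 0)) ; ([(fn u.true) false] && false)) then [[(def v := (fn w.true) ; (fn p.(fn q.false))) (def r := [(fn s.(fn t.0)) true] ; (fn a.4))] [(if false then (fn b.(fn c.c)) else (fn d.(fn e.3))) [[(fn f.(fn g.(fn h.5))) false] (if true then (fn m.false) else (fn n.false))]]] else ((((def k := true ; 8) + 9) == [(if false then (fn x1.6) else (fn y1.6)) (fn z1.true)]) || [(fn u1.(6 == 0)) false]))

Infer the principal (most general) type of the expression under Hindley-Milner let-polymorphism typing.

Trace:
  unify Int ~ Int
\z._ : a -> Int
let y : forall. a -> Int
  unify Int ~ Int
let x : Int
\u._ : b -> Bool
  unify b -> Bool ~ Bool -> c
  unify b ~ Bool
  unify Bool ~ c
_ _ : Bool
  unify Bool ~ Bool
  unify Bool ~ Bool
  unify Bool ~ Bool
\w._ : d -> Bool
let v : forall. d -> Bool
\q._ : f -> Bool
\p._ : e -> f -> Bool
\t._ : h -> Int
\s._ : g -> h -> Int
  unify g -> h -> Int ~ Bool -> i
  unify g ~ Bool
  unify h -> Int ~ i
_ _ : h -> Int
let r : forall. h -> Int
\a._ : j -> Int
  unify e -> f -> Bool ~ (j -> Int) -> k
  unify e ~ j -> Int
  unify f -> Bool ~ k
_ _ : f -> Bool
  unify Bool ~ Bool
c : m
\c._ : m -> m
\b._ : l -> m -> m
\e._ : o -> Int
\d._ : n -> o -> Int
  unify l -> m -> m ~ n -> o -> Int
  unify l ~ n
  unify m -> m ~ o -> Int
  unify m ~ o
  unify o ~ Int
\h._ : r -> Int
\g._ : q -> r -> Int
\f._ : p -> q -> r -> Int
  unify p -> q -> r -> Int ~ Bool -> s
  unify p ~ Bool
  unify q -> r -> Int ~ s
_ _ : q -> r -> Int
  unify Bool ~ Bool
\m._ : t -> Bool
\n._ : u -> Bool
  unify t -> Bool ~ u -> Bool
  unify t ~ u
  unify Bool ~ Bool
  unify q -> r -> Int ~ (u -> Bool) -> v
  unify q ~ u -> Bool
  unify r -> Int ~ v
_ _ : r -> Int
  unify n -> Int -> Int ~ (r -> Int) -> w
  unify n ~ r -> Int
  unify Int -> Int ~ w
_ _ : Int -> Int
  unify f -> Bool ~ (Int -> Int) -> x
  unify f ~ Int -> Int
  unify Bool ~ x
_ _ : Bool
let k : Bool
  unify Int ~ Int
  unify Int ~ Int
  unify Int ~ Int
  unify Bool ~ Bool
\x1._ : y -> Int
\y1._ : z -> Int
  unify y -> Int ~ z -> Int
  unify y ~ z
  unify Int ~ Int
\z1._ : t26 -> Bool
  unify z -> Int ~ (t26 -> Bool) -> t27
  unify z ~ t26 -> Bool
  unify Int ~ t27
_ _ : Int
  unify Int ~ Int
  unify Bool ~ Bool
  unify Int ~ Int
  unify Int ~ Int
\u1._ : t28 -> Bool
  unify t28 -> Bool ~ Bool -> t29
  unify t28 ~ Bool
  unify Bool ~ t29
_ _ : Bool
  unify Bool ~ Bool
  unify Bool ~ Bool

Answer: Bool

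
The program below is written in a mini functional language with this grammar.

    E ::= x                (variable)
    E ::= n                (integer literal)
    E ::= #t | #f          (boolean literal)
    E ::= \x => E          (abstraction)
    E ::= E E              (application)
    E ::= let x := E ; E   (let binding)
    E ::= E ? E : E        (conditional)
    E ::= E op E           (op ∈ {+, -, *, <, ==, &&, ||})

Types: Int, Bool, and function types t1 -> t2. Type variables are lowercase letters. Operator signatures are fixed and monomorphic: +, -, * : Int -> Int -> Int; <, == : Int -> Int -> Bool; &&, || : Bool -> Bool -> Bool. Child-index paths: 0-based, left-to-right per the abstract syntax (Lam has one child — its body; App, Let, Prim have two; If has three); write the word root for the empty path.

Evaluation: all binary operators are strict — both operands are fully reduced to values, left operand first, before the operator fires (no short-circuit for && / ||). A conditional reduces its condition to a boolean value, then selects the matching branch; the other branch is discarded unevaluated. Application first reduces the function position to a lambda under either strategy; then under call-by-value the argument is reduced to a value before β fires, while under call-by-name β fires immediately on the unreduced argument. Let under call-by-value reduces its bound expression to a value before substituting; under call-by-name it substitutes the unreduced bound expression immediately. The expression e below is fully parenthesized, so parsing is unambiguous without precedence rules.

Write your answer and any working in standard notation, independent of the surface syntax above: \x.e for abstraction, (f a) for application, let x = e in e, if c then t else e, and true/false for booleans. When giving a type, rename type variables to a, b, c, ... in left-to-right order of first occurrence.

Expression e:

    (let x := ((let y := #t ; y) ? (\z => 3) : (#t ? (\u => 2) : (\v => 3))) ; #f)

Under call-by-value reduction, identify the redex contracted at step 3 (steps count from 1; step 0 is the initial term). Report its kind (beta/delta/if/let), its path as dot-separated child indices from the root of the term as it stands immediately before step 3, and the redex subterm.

Derivation:
step 0: (let x = (if (let y = true in y) then (\z.3) else (if true then (\u.2) else (\v.3))) in false)
step 1: [let@0.0] (let x = (if true then (\z.3) else (if true then (\u.2) else (\v.3))) in false)
step 2: [if@0] (let x = (\z.3) in false)
step 3: [let@root] false

Answer: let at root : (let x = (\z.3) in false)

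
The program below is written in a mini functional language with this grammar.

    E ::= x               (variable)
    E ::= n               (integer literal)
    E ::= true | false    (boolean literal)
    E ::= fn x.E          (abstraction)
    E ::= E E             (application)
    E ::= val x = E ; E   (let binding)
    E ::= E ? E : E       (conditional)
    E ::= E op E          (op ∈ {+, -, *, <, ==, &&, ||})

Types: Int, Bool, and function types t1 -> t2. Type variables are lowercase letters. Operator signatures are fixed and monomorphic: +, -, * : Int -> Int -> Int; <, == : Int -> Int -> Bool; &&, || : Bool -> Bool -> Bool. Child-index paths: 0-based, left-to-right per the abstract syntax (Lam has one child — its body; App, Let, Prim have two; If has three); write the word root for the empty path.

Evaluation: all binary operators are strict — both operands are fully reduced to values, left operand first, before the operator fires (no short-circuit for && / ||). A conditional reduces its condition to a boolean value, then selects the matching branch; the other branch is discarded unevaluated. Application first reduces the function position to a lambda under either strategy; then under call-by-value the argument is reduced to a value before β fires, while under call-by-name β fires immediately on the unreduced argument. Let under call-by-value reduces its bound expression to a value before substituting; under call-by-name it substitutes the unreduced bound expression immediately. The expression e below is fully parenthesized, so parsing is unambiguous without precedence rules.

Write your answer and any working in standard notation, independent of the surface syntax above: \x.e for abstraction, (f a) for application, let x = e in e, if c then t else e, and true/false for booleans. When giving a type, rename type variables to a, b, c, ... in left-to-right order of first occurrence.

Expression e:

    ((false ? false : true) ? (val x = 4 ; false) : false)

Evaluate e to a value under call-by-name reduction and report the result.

Trace:
step 0: (if (if false then false else true) then (let x = 4 in false) else false)
step 1: [if@0] (if true then (let x = 4 in false) else false)
step 2: [if@root] (let x = 4 in false)
step 3: [let@root] false

Answer: false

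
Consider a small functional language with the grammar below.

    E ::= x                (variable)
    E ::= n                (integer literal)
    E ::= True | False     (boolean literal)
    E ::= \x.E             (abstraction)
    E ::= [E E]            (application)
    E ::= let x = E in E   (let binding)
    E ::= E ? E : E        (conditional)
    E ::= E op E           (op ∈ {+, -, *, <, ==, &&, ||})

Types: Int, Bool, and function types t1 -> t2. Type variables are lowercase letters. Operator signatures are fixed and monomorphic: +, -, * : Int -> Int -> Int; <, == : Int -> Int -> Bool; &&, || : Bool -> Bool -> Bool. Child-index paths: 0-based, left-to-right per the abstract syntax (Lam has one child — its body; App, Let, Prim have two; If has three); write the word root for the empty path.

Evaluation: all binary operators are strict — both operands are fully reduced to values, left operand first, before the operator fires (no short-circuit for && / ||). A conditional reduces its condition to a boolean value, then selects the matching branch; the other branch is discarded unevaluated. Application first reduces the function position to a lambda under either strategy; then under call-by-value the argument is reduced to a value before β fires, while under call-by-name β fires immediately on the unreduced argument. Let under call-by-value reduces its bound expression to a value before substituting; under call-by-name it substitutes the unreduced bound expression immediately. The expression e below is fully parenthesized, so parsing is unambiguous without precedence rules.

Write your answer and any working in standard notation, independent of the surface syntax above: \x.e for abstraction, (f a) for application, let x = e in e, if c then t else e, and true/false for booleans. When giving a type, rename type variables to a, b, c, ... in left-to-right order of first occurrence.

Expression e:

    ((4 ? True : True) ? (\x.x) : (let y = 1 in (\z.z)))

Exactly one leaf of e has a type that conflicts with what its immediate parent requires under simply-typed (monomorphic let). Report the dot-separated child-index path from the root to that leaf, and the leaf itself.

Answer: 0.0 : 4

Working:
  unify Int ~ Bool
  FAIL: mismatch Int ~ Bool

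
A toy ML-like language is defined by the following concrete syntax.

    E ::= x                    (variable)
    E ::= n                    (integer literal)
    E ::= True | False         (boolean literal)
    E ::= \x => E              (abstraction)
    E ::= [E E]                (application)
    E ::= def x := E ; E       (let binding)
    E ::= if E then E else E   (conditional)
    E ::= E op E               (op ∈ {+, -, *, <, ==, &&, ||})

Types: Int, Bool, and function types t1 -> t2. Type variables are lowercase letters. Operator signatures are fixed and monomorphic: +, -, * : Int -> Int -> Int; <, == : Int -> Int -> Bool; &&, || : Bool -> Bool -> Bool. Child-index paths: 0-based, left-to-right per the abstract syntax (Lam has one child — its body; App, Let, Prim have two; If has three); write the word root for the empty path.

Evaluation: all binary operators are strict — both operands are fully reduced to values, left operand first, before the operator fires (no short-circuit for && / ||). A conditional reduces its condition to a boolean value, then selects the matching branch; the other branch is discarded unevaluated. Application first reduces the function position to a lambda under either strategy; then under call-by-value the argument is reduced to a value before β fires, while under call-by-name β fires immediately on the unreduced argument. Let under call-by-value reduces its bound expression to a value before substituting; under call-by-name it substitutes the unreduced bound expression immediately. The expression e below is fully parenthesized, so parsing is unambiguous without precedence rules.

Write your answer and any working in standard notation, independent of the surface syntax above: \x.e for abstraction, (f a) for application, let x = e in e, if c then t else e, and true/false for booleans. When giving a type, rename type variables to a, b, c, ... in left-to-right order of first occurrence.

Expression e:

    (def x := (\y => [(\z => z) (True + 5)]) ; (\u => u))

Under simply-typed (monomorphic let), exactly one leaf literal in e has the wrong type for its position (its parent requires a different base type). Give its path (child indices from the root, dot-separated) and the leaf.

Answer: 0.0.1.0 : true

Trace:
z : b
\z._ : b -> b
  unify Bool ~ Int
  FAIL: mismatch Bool ~ Int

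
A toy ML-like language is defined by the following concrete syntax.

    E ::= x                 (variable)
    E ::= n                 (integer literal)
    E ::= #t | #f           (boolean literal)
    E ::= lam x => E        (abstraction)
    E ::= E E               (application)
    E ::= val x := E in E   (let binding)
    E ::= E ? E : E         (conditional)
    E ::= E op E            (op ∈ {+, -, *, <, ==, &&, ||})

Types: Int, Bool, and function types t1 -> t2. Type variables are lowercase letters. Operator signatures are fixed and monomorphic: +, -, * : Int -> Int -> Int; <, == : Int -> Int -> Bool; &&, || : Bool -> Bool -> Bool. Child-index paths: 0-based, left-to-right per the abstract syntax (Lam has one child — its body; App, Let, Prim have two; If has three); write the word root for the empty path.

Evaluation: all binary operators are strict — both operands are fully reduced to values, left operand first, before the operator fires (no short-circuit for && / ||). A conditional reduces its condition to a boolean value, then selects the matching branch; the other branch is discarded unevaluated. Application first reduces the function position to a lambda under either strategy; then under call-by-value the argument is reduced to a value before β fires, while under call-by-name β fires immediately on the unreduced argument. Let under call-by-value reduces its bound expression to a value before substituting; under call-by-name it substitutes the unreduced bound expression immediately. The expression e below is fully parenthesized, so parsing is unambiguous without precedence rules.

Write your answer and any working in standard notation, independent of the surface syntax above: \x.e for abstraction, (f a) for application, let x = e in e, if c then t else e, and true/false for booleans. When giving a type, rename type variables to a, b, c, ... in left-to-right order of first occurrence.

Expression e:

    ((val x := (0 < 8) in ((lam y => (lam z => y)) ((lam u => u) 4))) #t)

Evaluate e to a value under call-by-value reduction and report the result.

Answer: 4

Derivation:
step 0: ((let x = (0 < 8) in ((\y.(\z.y)) ((\u.u) 4))) true)
step 1: [delta@0.0] ((let x = true in ((\y.(\z.y)) ((\u.u) 4))) true)
step 2: [let@0] (((\y.(\z.y)) ((\u.u) 4)) true)
step 3: [beta@0.1] (((\y.(\z.y)) 4) true)
step 4: [beta@0] ((\z.4) true)
step 5: [beta@root] 4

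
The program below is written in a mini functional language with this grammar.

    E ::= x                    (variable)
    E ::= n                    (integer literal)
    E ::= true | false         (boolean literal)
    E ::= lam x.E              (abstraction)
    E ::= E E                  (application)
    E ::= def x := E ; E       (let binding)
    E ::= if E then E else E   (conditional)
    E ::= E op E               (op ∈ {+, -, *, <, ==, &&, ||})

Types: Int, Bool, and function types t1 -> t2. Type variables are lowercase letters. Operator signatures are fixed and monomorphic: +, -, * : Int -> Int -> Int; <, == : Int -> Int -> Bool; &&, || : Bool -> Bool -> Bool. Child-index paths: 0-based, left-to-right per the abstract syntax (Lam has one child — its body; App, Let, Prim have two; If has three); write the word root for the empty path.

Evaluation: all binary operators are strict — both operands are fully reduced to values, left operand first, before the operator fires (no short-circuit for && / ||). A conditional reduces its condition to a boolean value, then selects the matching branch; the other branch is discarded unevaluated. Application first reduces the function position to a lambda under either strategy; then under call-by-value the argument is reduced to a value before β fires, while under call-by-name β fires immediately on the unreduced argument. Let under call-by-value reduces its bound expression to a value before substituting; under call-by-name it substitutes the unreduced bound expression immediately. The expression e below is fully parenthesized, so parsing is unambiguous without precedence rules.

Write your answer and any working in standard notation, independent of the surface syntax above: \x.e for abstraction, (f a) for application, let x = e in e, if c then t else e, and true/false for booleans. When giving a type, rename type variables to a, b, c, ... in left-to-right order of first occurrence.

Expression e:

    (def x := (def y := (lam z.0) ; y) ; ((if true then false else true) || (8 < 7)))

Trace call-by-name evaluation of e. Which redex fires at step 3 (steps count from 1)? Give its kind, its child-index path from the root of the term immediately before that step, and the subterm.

Derivation:
step 0: (let x = (let y = (\z.0) in y) in ((if true then false else true) || (8 < 7)))
step 1: [let@root] ((if true then false else true) || (8 < 7))
step 2: [if@0] (false || (8 < 7))
step 3: [delta@1] (false || false)

Answer: delta at 1 : (8 < 7)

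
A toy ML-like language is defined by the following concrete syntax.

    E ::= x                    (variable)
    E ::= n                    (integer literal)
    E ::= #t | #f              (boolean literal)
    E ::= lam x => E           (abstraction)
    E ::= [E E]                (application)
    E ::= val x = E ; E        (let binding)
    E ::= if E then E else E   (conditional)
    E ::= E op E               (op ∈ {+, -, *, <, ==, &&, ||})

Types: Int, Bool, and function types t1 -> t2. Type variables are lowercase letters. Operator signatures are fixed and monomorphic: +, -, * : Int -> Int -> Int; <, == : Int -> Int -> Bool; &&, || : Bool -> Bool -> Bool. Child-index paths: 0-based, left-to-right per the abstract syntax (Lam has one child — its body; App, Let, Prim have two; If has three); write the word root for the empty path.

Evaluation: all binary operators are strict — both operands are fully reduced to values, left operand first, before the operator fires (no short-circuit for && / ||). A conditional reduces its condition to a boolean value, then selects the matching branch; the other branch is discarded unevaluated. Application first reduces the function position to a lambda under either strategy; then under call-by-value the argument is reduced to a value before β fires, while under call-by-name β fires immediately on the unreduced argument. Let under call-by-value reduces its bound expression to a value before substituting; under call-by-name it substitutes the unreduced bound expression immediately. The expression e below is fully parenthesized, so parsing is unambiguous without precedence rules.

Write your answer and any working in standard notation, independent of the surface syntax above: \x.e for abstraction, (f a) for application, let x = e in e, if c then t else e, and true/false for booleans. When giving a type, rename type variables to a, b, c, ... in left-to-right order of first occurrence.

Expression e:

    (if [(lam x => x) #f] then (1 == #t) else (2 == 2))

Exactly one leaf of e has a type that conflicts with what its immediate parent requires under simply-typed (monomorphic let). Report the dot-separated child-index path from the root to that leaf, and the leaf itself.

Answer: 1.1 : true

Working:
x : a
\x._ : a -> a
  unify a -> a ~ Bool -> b
  unify a ~ Bool
  unify Bool ~ b
_ _ : Bool
  unify Bool ~ Bool
  unify Int ~ Int
  unify Bool ~ Int
  FAIL: mismatch Bool ~ Int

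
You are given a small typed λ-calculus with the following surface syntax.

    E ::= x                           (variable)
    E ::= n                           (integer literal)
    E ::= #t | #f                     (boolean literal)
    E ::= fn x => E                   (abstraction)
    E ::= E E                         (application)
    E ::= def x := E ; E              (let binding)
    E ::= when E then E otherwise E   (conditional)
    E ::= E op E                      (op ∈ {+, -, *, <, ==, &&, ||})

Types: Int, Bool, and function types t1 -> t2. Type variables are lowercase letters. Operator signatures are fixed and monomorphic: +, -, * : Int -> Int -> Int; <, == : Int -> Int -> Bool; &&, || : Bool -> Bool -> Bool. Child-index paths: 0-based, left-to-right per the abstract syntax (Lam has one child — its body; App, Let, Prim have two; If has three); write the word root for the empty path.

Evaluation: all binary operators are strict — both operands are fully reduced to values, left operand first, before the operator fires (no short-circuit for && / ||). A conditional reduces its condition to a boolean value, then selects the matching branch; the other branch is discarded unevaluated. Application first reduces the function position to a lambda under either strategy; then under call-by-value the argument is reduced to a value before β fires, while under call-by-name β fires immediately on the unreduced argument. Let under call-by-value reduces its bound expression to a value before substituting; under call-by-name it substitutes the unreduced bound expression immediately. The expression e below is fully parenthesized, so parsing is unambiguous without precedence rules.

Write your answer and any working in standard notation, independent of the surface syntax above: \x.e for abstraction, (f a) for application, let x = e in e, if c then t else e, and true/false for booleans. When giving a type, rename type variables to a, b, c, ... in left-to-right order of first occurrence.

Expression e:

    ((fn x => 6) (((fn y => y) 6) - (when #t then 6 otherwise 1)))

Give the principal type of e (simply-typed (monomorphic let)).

Trace:
\x._ : a -> Int
y : b
\y._ : b -> b
  unify b -> b ~ Int -> c
  unify b ~ Int
  unify Int ~ c
_ _ : Int
  unify Int ~ Int
  unify Bool ~ Bool
  unify Int ~ Int
  unify Int ~ Int
  unify a -> Int ~ Int -> d
  unify a ~ Int
  unify Int ~ d
_ _ : Int

Answer: Int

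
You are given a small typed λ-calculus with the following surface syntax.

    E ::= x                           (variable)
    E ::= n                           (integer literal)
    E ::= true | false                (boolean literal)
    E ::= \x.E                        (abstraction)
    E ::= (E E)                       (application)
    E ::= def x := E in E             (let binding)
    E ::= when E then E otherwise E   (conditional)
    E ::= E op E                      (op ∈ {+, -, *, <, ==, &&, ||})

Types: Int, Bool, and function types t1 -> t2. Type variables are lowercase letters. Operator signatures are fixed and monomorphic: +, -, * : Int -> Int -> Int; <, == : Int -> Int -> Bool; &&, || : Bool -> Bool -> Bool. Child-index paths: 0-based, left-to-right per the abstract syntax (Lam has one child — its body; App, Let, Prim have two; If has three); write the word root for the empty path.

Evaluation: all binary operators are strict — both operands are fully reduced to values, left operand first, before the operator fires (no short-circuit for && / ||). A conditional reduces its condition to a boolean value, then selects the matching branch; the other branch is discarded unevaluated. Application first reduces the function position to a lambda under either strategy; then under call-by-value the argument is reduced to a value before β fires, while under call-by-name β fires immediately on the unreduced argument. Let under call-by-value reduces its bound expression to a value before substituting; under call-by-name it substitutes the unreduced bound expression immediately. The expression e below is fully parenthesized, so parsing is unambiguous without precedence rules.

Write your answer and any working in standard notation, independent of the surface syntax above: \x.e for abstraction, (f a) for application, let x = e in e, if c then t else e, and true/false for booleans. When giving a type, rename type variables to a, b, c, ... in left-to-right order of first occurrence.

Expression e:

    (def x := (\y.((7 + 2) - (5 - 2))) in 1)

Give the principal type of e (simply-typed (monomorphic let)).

Answer: Int

Working:
  unify Int ~ Int
  unify Int ~ Int
  unify Int ~ Int
  unify Int ~ Int
  unify Int ~ Int
  unify Int ~ Int
\y._ : a -> Int
let x : a -> Int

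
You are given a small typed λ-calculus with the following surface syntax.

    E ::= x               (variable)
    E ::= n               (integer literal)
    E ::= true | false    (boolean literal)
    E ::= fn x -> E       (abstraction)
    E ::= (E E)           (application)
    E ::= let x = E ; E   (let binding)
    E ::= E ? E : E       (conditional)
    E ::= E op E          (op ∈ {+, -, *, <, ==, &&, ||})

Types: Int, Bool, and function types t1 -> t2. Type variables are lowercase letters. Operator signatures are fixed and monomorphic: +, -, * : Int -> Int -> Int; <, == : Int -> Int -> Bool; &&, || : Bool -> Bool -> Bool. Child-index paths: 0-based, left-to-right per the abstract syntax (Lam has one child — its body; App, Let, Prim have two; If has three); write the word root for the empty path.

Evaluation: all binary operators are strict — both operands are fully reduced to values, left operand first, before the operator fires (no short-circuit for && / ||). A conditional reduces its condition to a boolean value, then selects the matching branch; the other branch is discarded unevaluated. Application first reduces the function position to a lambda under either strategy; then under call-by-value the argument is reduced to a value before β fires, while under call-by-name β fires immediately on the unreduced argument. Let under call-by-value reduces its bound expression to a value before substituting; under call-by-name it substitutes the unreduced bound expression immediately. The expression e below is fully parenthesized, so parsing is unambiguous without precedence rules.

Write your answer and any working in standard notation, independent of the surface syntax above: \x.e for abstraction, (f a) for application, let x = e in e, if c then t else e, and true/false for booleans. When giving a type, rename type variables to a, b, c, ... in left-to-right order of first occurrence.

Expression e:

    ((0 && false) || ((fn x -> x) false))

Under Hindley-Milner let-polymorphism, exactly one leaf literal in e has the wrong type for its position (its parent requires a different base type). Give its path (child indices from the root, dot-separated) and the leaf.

Derivation:
  unify Int ~ Bool
  FAIL: mismatch Int ~ Bool

Answer: 0.0 : 0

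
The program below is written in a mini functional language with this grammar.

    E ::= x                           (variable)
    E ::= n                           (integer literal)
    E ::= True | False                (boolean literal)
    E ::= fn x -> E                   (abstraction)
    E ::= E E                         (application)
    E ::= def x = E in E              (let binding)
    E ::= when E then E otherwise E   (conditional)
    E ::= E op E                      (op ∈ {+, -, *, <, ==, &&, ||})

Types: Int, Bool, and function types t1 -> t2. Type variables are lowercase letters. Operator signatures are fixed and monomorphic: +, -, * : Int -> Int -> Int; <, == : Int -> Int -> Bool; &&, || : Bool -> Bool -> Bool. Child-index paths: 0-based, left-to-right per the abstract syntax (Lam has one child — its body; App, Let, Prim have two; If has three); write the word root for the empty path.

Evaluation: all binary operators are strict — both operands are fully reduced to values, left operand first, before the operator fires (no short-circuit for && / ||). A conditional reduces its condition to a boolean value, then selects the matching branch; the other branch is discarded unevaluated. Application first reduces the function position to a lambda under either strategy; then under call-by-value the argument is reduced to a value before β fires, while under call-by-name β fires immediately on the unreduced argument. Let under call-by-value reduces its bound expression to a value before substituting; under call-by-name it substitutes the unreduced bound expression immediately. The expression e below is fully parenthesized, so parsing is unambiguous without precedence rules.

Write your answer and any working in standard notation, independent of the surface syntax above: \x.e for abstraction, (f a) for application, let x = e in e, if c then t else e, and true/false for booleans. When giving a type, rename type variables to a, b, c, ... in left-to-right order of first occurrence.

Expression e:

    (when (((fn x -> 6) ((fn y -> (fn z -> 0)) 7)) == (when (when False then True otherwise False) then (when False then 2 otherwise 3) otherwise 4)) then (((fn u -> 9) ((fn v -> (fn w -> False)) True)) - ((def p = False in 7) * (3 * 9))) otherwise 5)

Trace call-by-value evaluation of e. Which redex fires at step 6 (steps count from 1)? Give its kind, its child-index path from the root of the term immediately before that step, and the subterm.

Answer: if at root : (if false then (((\u.9) ((\v.(\w.false)) true)) - ((let p = false in 7) * (3 * 9))) else 5)

Derivation:
step 0: (if (((\x.6) ((\y.(\z.0)) 7)) == (if (if false then true else false) then (if false then 2 else 3) else 4)) then (((\u.9) ((\v.(\w.false)) true)) - ((let p = false in 7) * (3 * 9))) else 5)
step 1: [beta@0.0.1] (if (((\x.6) (\z.0)) == (if (if false then true else false) then (if false then 2 else 3) else 4)) then (((\u.9) ((\v.(\w.false)) true)) - ((let p = false in 7) * (3 * 9))) else 5)
step 2: [beta@0.0] (if (6 == (if (if false then true else false) then (if false then 2 else 3) else 4)) then (((\u.9) ((\v.(\w.false)) true)) - ((let p = false in 7) * (3 * 9))) else 5)
step 3: [if@0.1.0] (if (6 == (if false then (if false then 2 else 3) else 4)) then (((\u.9) ((\v.(\w.false)) true)) - ((let p = false in 7) * (3 * 9))) else 5)
step 4: [if@0.1] (if (6 == 4) then (((\u.9) ((\v.(\w.false)) true)) - ((let p = false in 7) * (3 * 9))) else 5)
step 5: [delta@0] (if false then (((\u.9) ((\v.(\w.false)) true)) - ((let p = false in 7) * (3 * 9))) else 5)
step 6: [if@root] 5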